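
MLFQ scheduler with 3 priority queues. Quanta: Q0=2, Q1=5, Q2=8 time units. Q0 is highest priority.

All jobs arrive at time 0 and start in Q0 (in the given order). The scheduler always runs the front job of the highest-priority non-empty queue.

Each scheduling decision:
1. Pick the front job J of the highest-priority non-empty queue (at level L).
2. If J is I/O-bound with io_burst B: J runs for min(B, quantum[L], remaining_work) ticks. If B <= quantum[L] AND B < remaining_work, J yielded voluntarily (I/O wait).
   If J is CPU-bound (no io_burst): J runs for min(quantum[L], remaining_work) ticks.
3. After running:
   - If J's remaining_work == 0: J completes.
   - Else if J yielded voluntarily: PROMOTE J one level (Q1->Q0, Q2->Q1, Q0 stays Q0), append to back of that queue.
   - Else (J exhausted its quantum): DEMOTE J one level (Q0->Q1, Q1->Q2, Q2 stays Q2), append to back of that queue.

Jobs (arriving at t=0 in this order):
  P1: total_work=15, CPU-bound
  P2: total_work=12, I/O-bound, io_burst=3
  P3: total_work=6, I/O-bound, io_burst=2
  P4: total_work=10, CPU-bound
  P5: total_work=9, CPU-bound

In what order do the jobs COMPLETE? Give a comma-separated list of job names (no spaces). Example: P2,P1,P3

t=0-2: P1@Q0 runs 2, rem=13, quantum used, demote→Q1. Q0=[P2,P3,P4,P5] Q1=[P1] Q2=[]
t=2-4: P2@Q0 runs 2, rem=10, quantum used, demote→Q1. Q0=[P3,P4,P5] Q1=[P1,P2] Q2=[]
t=4-6: P3@Q0 runs 2, rem=4, I/O yield, promote→Q0. Q0=[P4,P5,P3] Q1=[P1,P2] Q2=[]
t=6-8: P4@Q0 runs 2, rem=8, quantum used, demote→Q1. Q0=[P5,P3] Q1=[P1,P2,P4] Q2=[]
t=8-10: P5@Q0 runs 2, rem=7, quantum used, demote→Q1. Q0=[P3] Q1=[P1,P2,P4,P5] Q2=[]
t=10-12: P3@Q0 runs 2, rem=2, I/O yield, promote→Q0. Q0=[P3] Q1=[P1,P2,P4,P5] Q2=[]
t=12-14: P3@Q0 runs 2, rem=0, completes. Q0=[] Q1=[P1,P2,P4,P5] Q2=[]
t=14-19: P1@Q1 runs 5, rem=8, quantum used, demote→Q2. Q0=[] Q1=[P2,P4,P5] Q2=[P1]
t=19-22: P2@Q1 runs 3, rem=7, I/O yield, promote→Q0. Q0=[P2] Q1=[P4,P5] Q2=[P1]
t=22-24: P2@Q0 runs 2, rem=5, quantum used, demote→Q1. Q0=[] Q1=[P4,P5,P2] Q2=[P1]
t=24-29: P4@Q1 runs 5, rem=3, quantum used, demote→Q2. Q0=[] Q1=[P5,P2] Q2=[P1,P4]
t=29-34: P5@Q1 runs 5, rem=2, quantum used, demote→Q2. Q0=[] Q1=[P2] Q2=[P1,P4,P5]
t=34-37: P2@Q1 runs 3, rem=2, I/O yield, promote→Q0. Q0=[P2] Q1=[] Q2=[P1,P4,P5]
t=37-39: P2@Q0 runs 2, rem=0, completes. Q0=[] Q1=[] Q2=[P1,P4,P5]
t=39-47: P1@Q2 runs 8, rem=0, completes. Q0=[] Q1=[] Q2=[P4,P5]
t=47-50: P4@Q2 runs 3, rem=0, completes. Q0=[] Q1=[] Q2=[P5]
t=50-52: P5@Q2 runs 2, rem=0, completes. Q0=[] Q1=[] Q2=[]

Answer: P3,P2,P1,P4,P5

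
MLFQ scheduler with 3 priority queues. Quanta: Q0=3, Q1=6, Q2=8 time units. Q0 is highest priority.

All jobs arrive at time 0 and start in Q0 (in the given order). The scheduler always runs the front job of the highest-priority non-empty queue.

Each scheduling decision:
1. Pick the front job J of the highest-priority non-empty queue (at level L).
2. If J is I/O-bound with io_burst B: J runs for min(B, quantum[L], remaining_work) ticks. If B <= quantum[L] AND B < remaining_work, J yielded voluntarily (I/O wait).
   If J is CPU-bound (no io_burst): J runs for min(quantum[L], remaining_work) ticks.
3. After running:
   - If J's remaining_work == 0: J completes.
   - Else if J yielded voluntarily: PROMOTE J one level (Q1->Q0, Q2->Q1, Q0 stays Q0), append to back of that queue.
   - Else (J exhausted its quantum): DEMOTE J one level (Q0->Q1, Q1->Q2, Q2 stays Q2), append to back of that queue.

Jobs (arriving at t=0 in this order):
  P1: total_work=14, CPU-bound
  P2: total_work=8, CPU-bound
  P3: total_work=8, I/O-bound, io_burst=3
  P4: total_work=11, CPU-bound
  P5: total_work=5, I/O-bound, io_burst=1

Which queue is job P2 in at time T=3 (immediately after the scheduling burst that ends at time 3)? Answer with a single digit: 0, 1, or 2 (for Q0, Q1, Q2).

t=0-3: P1@Q0 runs 3, rem=11, quantum used, demote→Q1. Q0=[P2,P3,P4,P5] Q1=[P1] Q2=[]
t=3-6: P2@Q0 runs 3, rem=5, quantum used, demote→Q1. Q0=[P3,P4,P5] Q1=[P1,P2] Q2=[]
t=6-9: P3@Q0 runs 3, rem=5, I/O yield, promote→Q0. Q0=[P4,P5,P3] Q1=[P1,P2] Q2=[]
t=9-12: P4@Q0 runs 3, rem=8, quantum used, demote→Q1. Q0=[P5,P3] Q1=[P1,P2,P4] Q2=[]
t=12-13: P5@Q0 runs 1, rem=4, I/O yield, promote→Q0. Q0=[P3,P5] Q1=[P1,P2,P4] Q2=[]
t=13-16: P3@Q0 runs 3, rem=2, I/O yield, promote→Q0. Q0=[P5,P3] Q1=[P1,P2,P4] Q2=[]
t=16-17: P5@Q0 runs 1, rem=3, I/O yield, promote→Q0. Q0=[P3,P5] Q1=[P1,P2,P4] Q2=[]
t=17-19: P3@Q0 runs 2, rem=0, completes. Q0=[P5] Q1=[P1,P2,P4] Q2=[]
t=19-20: P5@Q0 runs 1, rem=2, I/O yield, promote→Q0. Q0=[P5] Q1=[P1,P2,P4] Q2=[]
t=20-21: P5@Q0 runs 1, rem=1, I/O yield, promote→Q0. Q0=[P5] Q1=[P1,P2,P4] Q2=[]
t=21-22: P5@Q0 runs 1, rem=0, completes. Q0=[] Q1=[P1,P2,P4] Q2=[]
t=22-28: P1@Q1 runs 6, rem=5, quantum used, demote→Q2. Q0=[] Q1=[P2,P4] Q2=[P1]
t=28-33: P2@Q1 runs 5, rem=0, completes. Q0=[] Q1=[P4] Q2=[P1]
t=33-39: P4@Q1 runs 6, rem=2, quantum used, demote→Q2. Q0=[] Q1=[] Q2=[P1,P4]
t=39-44: P1@Q2 runs 5, rem=0, completes. Q0=[] Q1=[] Q2=[P4]
t=44-46: P4@Q2 runs 2, rem=0, completes. Q0=[] Q1=[] Q2=[]

Answer: 0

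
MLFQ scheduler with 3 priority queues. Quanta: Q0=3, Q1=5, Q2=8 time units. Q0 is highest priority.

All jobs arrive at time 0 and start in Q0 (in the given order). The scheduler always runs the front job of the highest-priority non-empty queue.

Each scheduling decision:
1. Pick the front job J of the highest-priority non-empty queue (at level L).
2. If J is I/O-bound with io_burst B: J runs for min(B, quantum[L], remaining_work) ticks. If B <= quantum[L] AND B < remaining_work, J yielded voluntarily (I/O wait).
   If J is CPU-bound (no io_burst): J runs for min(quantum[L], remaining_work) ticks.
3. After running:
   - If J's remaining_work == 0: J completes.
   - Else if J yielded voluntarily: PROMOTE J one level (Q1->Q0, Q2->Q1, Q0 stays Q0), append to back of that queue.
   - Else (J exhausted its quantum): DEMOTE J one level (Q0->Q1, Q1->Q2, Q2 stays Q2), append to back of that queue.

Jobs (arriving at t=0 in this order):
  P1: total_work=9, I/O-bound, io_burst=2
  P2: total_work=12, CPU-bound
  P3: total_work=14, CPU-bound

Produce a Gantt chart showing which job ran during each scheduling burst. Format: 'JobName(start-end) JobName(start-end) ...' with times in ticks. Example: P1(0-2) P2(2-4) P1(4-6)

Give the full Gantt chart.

t=0-2: P1@Q0 runs 2, rem=7, I/O yield, promote→Q0. Q0=[P2,P3,P1] Q1=[] Q2=[]
t=2-5: P2@Q0 runs 3, rem=9, quantum used, demote→Q1. Q0=[P3,P1] Q1=[P2] Q2=[]
t=5-8: P3@Q0 runs 3, rem=11, quantum used, demote→Q1. Q0=[P1] Q1=[P2,P3] Q2=[]
t=8-10: P1@Q0 runs 2, rem=5, I/O yield, promote→Q0. Q0=[P1] Q1=[P2,P3] Q2=[]
t=10-12: P1@Q0 runs 2, rem=3, I/O yield, promote→Q0. Q0=[P1] Q1=[P2,P3] Q2=[]
t=12-14: P1@Q0 runs 2, rem=1, I/O yield, promote→Q0. Q0=[P1] Q1=[P2,P3] Q2=[]
t=14-15: P1@Q0 runs 1, rem=0, completes. Q0=[] Q1=[P2,P3] Q2=[]
t=15-20: P2@Q1 runs 5, rem=4, quantum used, demote→Q2. Q0=[] Q1=[P3] Q2=[P2]
t=20-25: P3@Q1 runs 5, rem=6, quantum used, demote→Q2. Q0=[] Q1=[] Q2=[P2,P3]
t=25-29: P2@Q2 runs 4, rem=0, completes. Q0=[] Q1=[] Q2=[P3]
t=29-35: P3@Q2 runs 6, rem=0, completes. Q0=[] Q1=[] Q2=[]

Answer: P1(0-2) P2(2-5) P3(5-8) P1(8-10) P1(10-12) P1(12-14) P1(14-15) P2(15-20) P3(20-25) P2(25-29) P3(29-35)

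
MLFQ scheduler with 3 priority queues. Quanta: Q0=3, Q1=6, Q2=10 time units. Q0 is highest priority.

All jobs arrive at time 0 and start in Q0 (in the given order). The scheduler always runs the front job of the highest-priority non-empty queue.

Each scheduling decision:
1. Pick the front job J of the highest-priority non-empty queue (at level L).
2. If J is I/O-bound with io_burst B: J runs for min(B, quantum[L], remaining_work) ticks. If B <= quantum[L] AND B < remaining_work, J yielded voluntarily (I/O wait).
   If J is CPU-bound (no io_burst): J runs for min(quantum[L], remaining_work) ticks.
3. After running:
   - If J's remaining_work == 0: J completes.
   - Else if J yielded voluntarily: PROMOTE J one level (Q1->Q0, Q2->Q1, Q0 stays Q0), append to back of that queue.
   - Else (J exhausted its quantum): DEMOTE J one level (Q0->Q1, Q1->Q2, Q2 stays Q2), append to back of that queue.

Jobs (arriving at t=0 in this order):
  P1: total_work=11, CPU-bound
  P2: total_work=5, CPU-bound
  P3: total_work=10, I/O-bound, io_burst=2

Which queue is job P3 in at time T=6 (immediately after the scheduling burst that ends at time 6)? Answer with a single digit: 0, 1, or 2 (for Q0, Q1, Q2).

Answer: 0

Derivation:
t=0-3: P1@Q0 runs 3, rem=8, quantum used, demote→Q1. Q0=[P2,P3] Q1=[P1] Q2=[]
t=3-6: P2@Q0 runs 3, rem=2, quantum used, demote→Q1. Q0=[P3] Q1=[P1,P2] Q2=[]
t=6-8: P3@Q0 runs 2, rem=8, I/O yield, promote→Q0. Q0=[P3] Q1=[P1,P2] Q2=[]
t=8-10: P3@Q0 runs 2, rem=6, I/O yield, promote→Q0. Q0=[P3] Q1=[P1,P2] Q2=[]
t=10-12: P3@Q0 runs 2, rem=4, I/O yield, promote→Q0. Q0=[P3] Q1=[P1,P2] Q2=[]
t=12-14: P3@Q0 runs 2, rem=2, I/O yield, promote→Q0. Q0=[P3] Q1=[P1,P2] Q2=[]
t=14-16: P3@Q0 runs 2, rem=0, completes. Q0=[] Q1=[P1,P2] Q2=[]
t=16-22: P1@Q1 runs 6, rem=2, quantum used, demote→Q2. Q0=[] Q1=[P2] Q2=[P1]
t=22-24: P2@Q1 runs 2, rem=0, completes. Q0=[] Q1=[] Q2=[P1]
t=24-26: P1@Q2 runs 2, rem=0, completes. Q0=[] Q1=[] Q2=[]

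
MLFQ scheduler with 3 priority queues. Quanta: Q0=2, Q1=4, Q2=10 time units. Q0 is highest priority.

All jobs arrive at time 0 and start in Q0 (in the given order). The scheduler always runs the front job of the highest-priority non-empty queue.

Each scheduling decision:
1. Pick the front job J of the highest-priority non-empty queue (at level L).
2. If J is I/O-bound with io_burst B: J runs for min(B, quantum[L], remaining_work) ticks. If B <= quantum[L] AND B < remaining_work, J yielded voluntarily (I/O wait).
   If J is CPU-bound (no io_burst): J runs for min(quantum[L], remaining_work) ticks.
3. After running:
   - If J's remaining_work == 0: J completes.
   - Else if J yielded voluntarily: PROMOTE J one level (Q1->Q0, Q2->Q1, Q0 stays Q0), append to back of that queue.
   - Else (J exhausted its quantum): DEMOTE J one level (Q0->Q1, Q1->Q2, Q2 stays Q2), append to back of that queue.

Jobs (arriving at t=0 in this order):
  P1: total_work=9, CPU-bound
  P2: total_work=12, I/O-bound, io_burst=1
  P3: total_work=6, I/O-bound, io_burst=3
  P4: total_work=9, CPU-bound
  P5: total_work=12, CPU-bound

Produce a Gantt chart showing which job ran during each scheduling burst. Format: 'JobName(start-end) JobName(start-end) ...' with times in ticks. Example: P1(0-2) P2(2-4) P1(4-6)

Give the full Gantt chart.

t=0-2: P1@Q0 runs 2, rem=7, quantum used, demote→Q1. Q0=[P2,P3,P4,P5] Q1=[P1] Q2=[]
t=2-3: P2@Q0 runs 1, rem=11, I/O yield, promote→Q0. Q0=[P3,P4,P5,P2] Q1=[P1] Q2=[]
t=3-5: P3@Q0 runs 2, rem=4, quantum used, demote→Q1. Q0=[P4,P5,P2] Q1=[P1,P3] Q2=[]
t=5-7: P4@Q0 runs 2, rem=7, quantum used, demote→Q1. Q0=[P5,P2] Q1=[P1,P3,P4] Q2=[]
t=7-9: P5@Q0 runs 2, rem=10, quantum used, demote→Q1. Q0=[P2] Q1=[P1,P3,P4,P5] Q2=[]
t=9-10: P2@Q0 runs 1, rem=10, I/O yield, promote→Q0. Q0=[P2] Q1=[P1,P3,P4,P5] Q2=[]
t=10-11: P2@Q0 runs 1, rem=9, I/O yield, promote→Q0. Q0=[P2] Q1=[P1,P3,P4,P5] Q2=[]
t=11-12: P2@Q0 runs 1, rem=8, I/O yield, promote→Q0. Q0=[P2] Q1=[P1,P3,P4,P5] Q2=[]
t=12-13: P2@Q0 runs 1, rem=7, I/O yield, promote→Q0. Q0=[P2] Q1=[P1,P3,P4,P5] Q2=[]
t=13-14: P2@Q0 runs 1, rem=6, I/O yield, promote→Q0. Q0=[P2] Q1=[P1,P3,P4,P5] Q2=[]
t=14-15: P2@Q0 runs 1, rem=5, I/O yield, promote→Q0. Q0=[P2] Q1=[P1,P3,P4,P5] Q2=[]
t=15-16: P2@Q0 runs 1, rem=4, I/O yield, promote→Q0. Q0=[P2] Q1=[P1,P3,P4,P5] Q2=[]
t=16-17: P2@Q0 runs 1, rem=3, I/O yield, promote→Q0. Q0=[P2] Q1=[P1,P3,P4,P5] Q2=[]
t=17-18: P2@Q0 runs 1, rem=2, I/O yield, promote→Q0. Q0=[P2] Q1=[P1,P3,P4,P5] Q2=[]
t=18-19: P2@Q0 runs 1, rem=1, I/O yield, promote→Q0. Q0=[P2] Q1=[P1,P3,P4,P5] Q2=[]
t=19-20: P2@Q0 runs 1, rem=0, completes. Q0=[] Q1=[P1,P3,P4,P5] Q2=[]
t=20-24: P1@Q1 runs 4, rem=3, quantum used, demote→Q2. Q0=[] Q1=[P3,P4,P5] Q2=[P1]
t=24-27: P3@Q1 runs 3, rem=1, I/O yield, promote→Q0. Q0=[P3] Q1=[P4,P5] Q2=[P1]
t=27-28: P3@Q0 runs 1, rem=0, completes. Q0=[] Q1=[P4,P5] Q2=[P1]
t=28-32: P4@Q1 runs 4, rem=3, quantum used, demote→Q2. Q0=[] Q1=[P5] Q2=[P1,P4]
t=32-36: P5@Q1 runs 4, rem=6, quantum used, demote→Q2. Q0=[] Q1=[] Q2=[P1,P4,P5]
t=36-39: P1@Q2 runs 3, rem=0, completes. Q0=[] Q1=[] Q2=[P4,P5]
t=39-42: P4@Q2 runs 3, rem=0, completes. Q0=[] Q1=[] Q2=[P5]
t=42-48: P5@Q2 runs 6, rem=0, completes. Q0=[] Q1=[] Q2=[]

Answer: P1(0-2) P2(2-3) P3(3-5) P4(5-7) P5(7-9) P2(9-10) P2(10-11) P2(11-12) P2(12-13) P2(13-14) P2(14-15) P2(15-16) P2(16-17) P2(17-18) P2(18-19) P2(19-20) P1(20-24) P3(24-27) P3(27-28) P4(28-32) P5(32-36) P1(36-39) P4(39-42) P5(42-48)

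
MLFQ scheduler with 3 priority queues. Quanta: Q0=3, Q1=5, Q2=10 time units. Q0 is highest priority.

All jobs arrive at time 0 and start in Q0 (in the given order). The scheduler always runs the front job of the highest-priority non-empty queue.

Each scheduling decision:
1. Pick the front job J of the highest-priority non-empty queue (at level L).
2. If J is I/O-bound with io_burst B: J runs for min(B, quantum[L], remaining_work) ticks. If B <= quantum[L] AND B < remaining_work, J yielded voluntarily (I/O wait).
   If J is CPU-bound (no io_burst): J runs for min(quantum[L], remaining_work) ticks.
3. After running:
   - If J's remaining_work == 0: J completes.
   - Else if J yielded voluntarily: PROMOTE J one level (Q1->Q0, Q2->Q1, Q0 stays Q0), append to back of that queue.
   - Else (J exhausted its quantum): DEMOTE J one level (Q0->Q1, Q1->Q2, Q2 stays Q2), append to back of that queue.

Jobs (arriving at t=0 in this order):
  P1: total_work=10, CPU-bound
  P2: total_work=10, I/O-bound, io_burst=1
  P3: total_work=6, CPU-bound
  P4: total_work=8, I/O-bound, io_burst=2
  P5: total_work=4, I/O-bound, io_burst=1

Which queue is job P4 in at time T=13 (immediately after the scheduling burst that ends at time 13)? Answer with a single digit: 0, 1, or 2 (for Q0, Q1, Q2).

t=0-3: P1@Q0 runs 3, rem=7, quantum used, demote→Q1. Q0=[P2,P3,P4,P5] Q1=[P1] Q2=[]
t=3-4: P2@Q0 runs 1, rem=9, I/O yield, promote→Q0. Q0=[P3,P4,P5,P2] Q1=[P1] Q2=[]
t=4-7: P3@Q0 runs 3, rem=3, quantum used, demote→Q1. Q0=[P4,P5,P2] Q1=[P1,P3] Q2=[]
t=7-9: P4@Q0 runs 2, rem=6, I/O yield, promote→Q0. Q0=[P5,P2,P4] Q1=[P1,P3] Q2=[]
t=9-10: P5@Q0 runs 1, rem=3, I/O yield, promote→Q0. Q0=[P2,P4,P5] Q1=[P1,P3] Q2=[]
t=10-11: P2@Q0 runs 1, rem=8, I/O yield, promote→Q0. Q0=[P4,P5,P2] Q1=[P1,P3] Q2=[]
t=11-13: P4@Q0 runs 2, rem=4, I/O yield, promote→Q0. Q0=[P5,P2,P4] Q1=[P1,P3] Q2=[]
t=13-14: P5@Q0 runs 1, rem=2, I/O yield, promote→Q0. Q0=[P2,P4,P5] Q1=[P1,P3] Q2=[]
t=14-15: P2@Q0 runs 1, rem=7, I/O yield, promote→Q0. Q0=[P4,P5,P2] Q1=[P1,P3] Q2=[]
t=15-17: P4@Q0 runs 2, rem=2, I/O yield, promote→Q0. Q0=[P5,P2,P4] Q1=[P1,P3] Q2=[]
t=17-18: P5@Q0 runs 1, rem=1, I/O yield, promote→Q0. Q0=[P2,P4,P5] Q1=[P1,P3] Q2=[]
t=18-19: P2@Q0 runs 1, rem=6, I/O yield, promote→Q0. Q0=[P4,P5,P2] Q1=[P1,P3] Q2=[]
t=19-21: P4@Q0 runs 2, rem=0, completes. Q0=[P5,P2] Q1=[P1,P3] Q2=[]
t=21-22: P5@Q0 runs 1, rem=0, completes. Q0=[P2] Q1=[P1,P3] Q2=[]
t=22-23: P2@Q0 runs 1, rem=5, I/O yield, promote→Q0. Q0=[P2] Q1=[P1,P3] Q2=[]
t=23-24: P2@Q0 runs 1, rem=4, I/O yield, promote→Q0. Q0=[P2] Q1=[P1,P3] Q2=[]
t=24-25: P2@Q0 runs 1, rem=3, I/O yield, promote→Q0. Q0=[P2] Q1=[P1,P3] Q2=[]
t=25-26: P2@Q0 runs 1, rem=2, I/O yield, promote→Q0. Q0=[P2] Q1=[P1,P3] Q2=[]
t=26-27: P2@Q0 runs 1, rem=1, I/O yield, promote→Q0. Q0=[P2] Q1=[P1,P3] Q2=[]
t=27-28: P2@Q0 runs 1, rem=0, completes. Q0=[] Q1=[P1,P3] Q2=[]
t=28-33: P1@Q1 runs 5, rem=2, quantum used, demote→Q2. Q0=[] Q1=[P3] Q2=[P1]
t=33-36: P3@Q1 runs 3, rem=0, completes. Q0=[] Q1=[] Q2=[P1]
t=36-38: P1@Q2 runs 2, rem=0, completes. Q0=[] Q1=[] Q2=[]

Answer: 0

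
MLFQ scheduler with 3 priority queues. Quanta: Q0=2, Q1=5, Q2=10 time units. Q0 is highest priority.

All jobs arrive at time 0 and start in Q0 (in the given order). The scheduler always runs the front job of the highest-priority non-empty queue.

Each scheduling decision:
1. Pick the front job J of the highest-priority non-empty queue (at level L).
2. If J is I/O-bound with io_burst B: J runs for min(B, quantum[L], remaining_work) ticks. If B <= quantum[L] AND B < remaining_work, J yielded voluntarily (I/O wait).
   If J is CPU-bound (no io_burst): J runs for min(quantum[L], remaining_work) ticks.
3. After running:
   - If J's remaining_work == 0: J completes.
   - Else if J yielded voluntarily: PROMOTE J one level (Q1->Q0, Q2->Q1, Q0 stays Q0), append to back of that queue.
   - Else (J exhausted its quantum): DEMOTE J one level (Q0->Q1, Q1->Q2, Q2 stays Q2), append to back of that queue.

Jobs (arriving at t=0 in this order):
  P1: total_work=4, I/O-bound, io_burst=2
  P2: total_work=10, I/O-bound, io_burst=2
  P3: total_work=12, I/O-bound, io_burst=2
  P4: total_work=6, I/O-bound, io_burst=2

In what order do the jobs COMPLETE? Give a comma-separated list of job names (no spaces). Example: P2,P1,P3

t=0-2: P1@Q0 runs 2, rem=2, I/O yield, promote→Q0. Q0=[P2,P3,P4,P1] Q1=[] Q2=[]
t=2-4: P2@Q0 runs 2, rem=8, I/O yield, promote→Q0. Q0=[P3,P4,P1,P2] Q1=[] Q2=[]
t=4-6: P3@Q0 runs 2, rem=10, I/O yield, promote→Q0. Q0=[P4,P1,P2,P3] Q1=[] Q2=[]
t=6-8: P4@Q0 runs 2, rem=4, I/O yield, promote→Q0. Q0=[P1,P2,P3,P4] Q1=[] Q2=[]
t=8-10: P1@Q0 runs 2, rem=0, completes. Q0=[P2,P3,P4] Q1=[] Q2=[]
t=10-12: P2@Q0 runs 2, rem=6, I/O yield, promote→Q0. Q0=[P3,P4,P2] Q1=[] Q2=[]
t=12-14: P3@Q0 runs 2, rem=8, I/O yield, promote→Q0. Q0=[P4,P2,P3] Q1=[] Q2=[]
t=14-16: P4@Q0 runs 2, rem=2, I/O yield, promote→Q0. Q0=[P2,P3,P4] Q1=[] Q2=[]
t=16-18: P2@Q0 runs 2, rem=4, I/O yield, promote→Q0. Q0=[P3,P4,P2] Q1=[] Q2=[]
t=18-20: P3@Q0 runs 2, rem=6, I/O yield, promote→Q0. Q0=[P4,P2,P3] Q1=[] Q2=[]
t=20-22: P4@Q0 runs 2, rem=0, completes. Q0=[P2,P3] Q1=[] Q2=[]
t=22-24: P2@Q0 runs 2, rem=2, I/O yield, promote→Q0. Q0=[P3,P2] Q1=[] Q2=[]
t=24-26: P3@Q0 runs 2, rem=4, I/O yield, promote→Q0. Q0=[P2,P3] Q1=[] Q2=[]
t=26-28: P2@Q0 runs 2, rem=0, completes. Q0=[P3] Q1=[] Q2=[]
t=28-30: P3@Q0 runs 2, rem=2, I/O yield, promote→Q0. Q0=[P3] Q1=[] Q2=[]
t=30-32: P3@Q0 runs 2, rem=0, completes. Q0=[] Q1=[] Q2=[]

Answer: P1,P4,P2,P3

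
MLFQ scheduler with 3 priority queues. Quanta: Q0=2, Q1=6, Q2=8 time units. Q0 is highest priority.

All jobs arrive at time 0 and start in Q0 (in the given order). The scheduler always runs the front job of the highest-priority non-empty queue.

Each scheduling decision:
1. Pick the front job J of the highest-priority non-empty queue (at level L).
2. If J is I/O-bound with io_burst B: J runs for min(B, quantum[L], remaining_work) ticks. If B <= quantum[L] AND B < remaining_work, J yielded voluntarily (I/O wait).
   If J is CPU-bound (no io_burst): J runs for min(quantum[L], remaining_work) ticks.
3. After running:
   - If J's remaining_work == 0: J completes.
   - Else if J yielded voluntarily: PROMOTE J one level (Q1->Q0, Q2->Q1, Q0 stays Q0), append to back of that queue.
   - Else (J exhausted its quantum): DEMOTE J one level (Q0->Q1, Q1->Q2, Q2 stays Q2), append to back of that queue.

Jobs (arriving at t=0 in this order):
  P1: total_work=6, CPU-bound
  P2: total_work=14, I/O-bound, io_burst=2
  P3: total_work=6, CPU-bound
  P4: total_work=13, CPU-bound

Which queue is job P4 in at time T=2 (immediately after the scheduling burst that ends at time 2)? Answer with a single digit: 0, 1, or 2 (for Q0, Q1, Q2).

Answer: 0

Derivation:
t=0-2: P1@Q0 runs 2, rem=4, quantum used, demote→Q1. Q0=[P2,P3,P4] Q1=[P1] Q2=[]
t=2-4: P2@Q0 runs 2, rem=12, I/O yield, promote→Q0. Q0=[P3,P4,P2] Q1=[P1] Q2=[]
t=4-6: P3@Q0 runs 2, rem=4, quantum used, demote→Q1. Q0=[P4,P2] Q1=[P1,P3] Q2=[]
t=6-8: P4@Q0 runs 2, rem=11, quantum used, demote→Q1. Q0=[P2] Q1=[P1,P3,P4] Q2=[]
t=8-10: P2@Q0 runs 2, rem=10, I/O yield, promote→Q0. Q0=[P2] Q1=[P1,P3,P4] Q2=[]
t=10-12: P2@Q0 runs 2, rem=8, I/O yield, promote→Q0. Q0=[P2] Q1=[P1,P3,P4] Q2=[]
t=12-14: P2@Q0 runs 2, rem=6, I/O yield, promote→Q0. Q0=[P2] Q1=[P1,P3,P4] Q2=[]
t=14-16: P2@Q0 runs 2, rem=4, I/O yield, promote→Q0. Q0=[P2] Q1=[P1,P3,P4] Q2=[]
t=16-18: P2@Q0 runs 2, rem=2, I/O yield, promote→Q0. Q0=[P2] Q1=[P1,P3,P4] Q2=[]
t=18-20: P2@Q0 runs 2, rem=0, completes. Q0=[] Q1=[P1,P3,P4] Q2=[]
t=20-24: P1@Q1 runs 4, rem=0, completes. Q0=[] Q1=[P3,P4] Q2=[]
t=24-28: P3@Q1 runs 4, rem=0, completes. Q0=[] Q1=[P4] Q2=[]
t=28-34: P4@Q1 runs 6, rem=5, quantum used, demote→Q2. Q0=[] Q1=[] Q2=[P4]
t=34-39: P4@Q2 runs 5, rem=0, completes. Q0=[] Q1=[] Q2=[]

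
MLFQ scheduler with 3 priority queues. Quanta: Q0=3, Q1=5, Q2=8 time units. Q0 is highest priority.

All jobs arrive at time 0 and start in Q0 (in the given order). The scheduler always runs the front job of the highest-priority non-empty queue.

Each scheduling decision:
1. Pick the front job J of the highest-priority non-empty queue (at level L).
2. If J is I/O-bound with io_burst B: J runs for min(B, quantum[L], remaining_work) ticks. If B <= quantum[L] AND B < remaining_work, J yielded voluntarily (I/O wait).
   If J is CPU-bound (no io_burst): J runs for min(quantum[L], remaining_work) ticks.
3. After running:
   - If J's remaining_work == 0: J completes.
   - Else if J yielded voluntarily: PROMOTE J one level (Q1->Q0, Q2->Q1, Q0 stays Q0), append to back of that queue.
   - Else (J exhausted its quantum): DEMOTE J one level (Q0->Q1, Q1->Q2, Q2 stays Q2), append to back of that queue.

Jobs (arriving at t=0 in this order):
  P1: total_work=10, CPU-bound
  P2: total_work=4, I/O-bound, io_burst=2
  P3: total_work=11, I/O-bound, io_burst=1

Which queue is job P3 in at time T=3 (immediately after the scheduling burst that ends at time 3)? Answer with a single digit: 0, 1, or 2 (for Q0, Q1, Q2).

t=0-3: P1@Q0 runs 3, rem=7, quantum used, demote→Q1. Q0=[P2,P3] Q1=[P1] Q2=[]
t=3-5: P2@Q0 runs 2, rem=2, I/O yield, promote→Q0. Q0=[P3,P2] Q1=[P1] Q2=[]
t=5-6: P3@Q0 runs 1, rem=10, I/O yield, promote→Q0. Q0=[P2,P3] Q1=[P1] Q2=[]
t=6-8: P2@Q0 runs 2, rem=0, completes. Q0=[P3] Q1=[P1] Q2=[]
t=8-9: P3@Q0 runs 1, rem=9, I/O yield, promote→Q0. Q0=[P3] Q1=[P1] Q2=[]
t=9-10: P3@Q0 runs 1, rem=8, I/O yield, promote→Q0. Q0=[P3] Q1=[P1] Q2=[]
t=10-11: P3@Q0 runs 1, rem=7, I/O yield, promote→Q0. Q0=[P3] Q1=[P1] Q2=[]
t=11-12: P3@Q0 runs 1, rem=6, I/O yield, promote→Q0. Q0=[P3] Q1=[P1] Q2=[]
t=12-13: P3@Q0 runs 1, rem=5, I/O yield, promote→Q0. Q0=[P3] Q1=[P1] Q2=[]
t=13-14: P3@Q0 runs 1, rem=4, I/O yield, promote→Q0. Q0=[P3] Q1=[P1] Q2=[]
t=14-15: P3@Q0 runs 1, rem=3, I/O yield, promote→Q0. Q0=[P3] Q1=[P1] Q2=[]
t=15-16: P3@Q0 runs 1, rem=2, I/O yield, promote→Q0. Q0=[P3] Q1=[P1] Q2=[]
t=16-17: P3@Q0 runs 1, rem=1, I/O yield, promote→Q0. Q0=[P3] Q1=[P1] Q2=[]
t=17-18: P3@Q0 runs 1, rem=0, completes. Q0=[] Q1=[P1] Q2=[]
t=18-23: P1@Q1 runs 5, rem=2, quantum used, demote→Q2. Q0=[] Q1=[] Q2=[P1]
t=23-25: P1@Q2 runs 2, rem=0, completes. Q0=[] Q1=[] Q2=[]

Answer: 0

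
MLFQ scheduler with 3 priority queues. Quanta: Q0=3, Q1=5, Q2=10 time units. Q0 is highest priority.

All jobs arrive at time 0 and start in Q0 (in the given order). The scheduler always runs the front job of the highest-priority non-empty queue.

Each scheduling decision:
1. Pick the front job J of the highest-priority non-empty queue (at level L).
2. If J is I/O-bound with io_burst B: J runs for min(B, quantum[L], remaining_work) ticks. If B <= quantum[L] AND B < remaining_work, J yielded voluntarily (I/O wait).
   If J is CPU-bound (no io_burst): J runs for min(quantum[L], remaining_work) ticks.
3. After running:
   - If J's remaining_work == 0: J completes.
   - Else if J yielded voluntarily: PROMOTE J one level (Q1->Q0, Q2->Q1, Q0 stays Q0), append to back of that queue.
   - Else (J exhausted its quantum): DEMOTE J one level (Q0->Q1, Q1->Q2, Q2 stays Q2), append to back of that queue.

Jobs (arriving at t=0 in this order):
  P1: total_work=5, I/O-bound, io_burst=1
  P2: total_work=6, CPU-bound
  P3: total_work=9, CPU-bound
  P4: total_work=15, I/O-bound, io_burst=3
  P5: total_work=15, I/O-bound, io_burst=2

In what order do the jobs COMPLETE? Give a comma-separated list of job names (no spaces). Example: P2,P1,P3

Answer: P1,P4,P5,P2,P3

Derivation:
t=0-1: P1@Q0 runs 1, rem=4, I/O yield, promote→Q0. Q0=[P2,P3,P4,P5,P1] Q1=[] Q2=[]
t=1-4: P2@Q0 runs 3, rem=3, quantum used, demote→Q1. Q0=[P3,P4,P5,P1] Q1=[P2] Q2=[]
t=4-7: P3@Q0 runs 3, rem=6, quantum used, demote→Q1. Q0=[P4,P5,P1] Q1=[P2,P3] Q2=[]
t=7-10: P4@Q0 runs 3, rem=12, I/O yield, promote→Q0. Q0=[P5,P1,P4] Q1=[P2,P3] Q2=[]
t=10-12: P5@Q0 runs 2, rem=13, I/O yield, promote→Q0. Q0=[P1,P4,P5] Q1=[P2,P3] Q2=[]
t=12-13: P1@Q0 runs 1, rem=3, I/O yield, promote→Q0. Q0=[P4,P5,P1] Q1=[P2,P3] Q2=[]
t=13-16: P4@Q0 runs 3, rem=9, I/O yield, promote→Q0. Q0=[P5,P1,P4] Q1=[P2,P3] Q2=[]
t=16-18: P5@Q0 runs 2, rem=11, I/O yield, promote→Q0. Q0=[P1,P4,P5] Q1=[P2,P3] Q2=[]
t=18-19: P1@Q0 runs 1, rem=2, I/O yield, promote→Q0. Q0=[P4,P5,P1] Q1=[P2,P3] Q2=[]
t=19-22: P4@Q0 runs 3, rem=6, I/O yield, promote→Q0. Q0=[P5,P1,P4] Q1=[P2,P3] Q2=[]
t=22-24: P5@Q0 runs 2, rem=9, I/O yield, promote→Q0. Q0=[P1,P4,P5] Q1=[P2,P3] Q2=[]
t=24-25: P1@Q0 runs 1, rem=1, I/O yield, promote→Q0. Q0=[P4,P5,P1] Q1=[P2,P3] Q2=[]
t=25-28: P4@Q0 runs 3, rem=3, I/O yield, promote→Q0. Q0=[P5,P1,P4] Q1=[P2,P3] Q2=[]
t=28-30: P5@Q0 runs 2, rem=7, I/O yield, promote→Q0. Q0=[P1,P4,P5] Q1=[P2,P3] Q2=[]
t=30-31: P1@Q0 runs 1, rem=0, completes. Q0=[P4,P5] Q1=[P2,P3] Q2=[]
t=31-34: P4@Q0 runs 3, rem=0, completes. Q0=[P5] Q1=[P2,P3] Q2=[]
t=34-36: P5@Q0 runs 2, rem=5, I/O yield, promote→Q0. Q0=[P5] Q1=[P2,P3] Q2=[]
t=36-38: P5@Q0 runs 2, rem=3, I/O yield, promote→Q0. Q0=[P5] Q1=[P2,P3] Q2=[]
t=38-40: P5@Q0 runs 2, rem=1, I/O yield, promote→Q0. Q0=[P5] Q1=[P2,P3] Q2=[]
t=40-41: P5@Q0 runs 1, rem=0, completes. Q0=[] Q1=[P2,P3] Q2=[]
t=41-44: P2@Q1 runs 3, rem=0, completes. Q0=[] Q1=[P3] Q2=[]
t=44-49: P3@Q1 runs 5, rem=1, quantum used, demote→Q2. Q0=[] Q1=[] Q2=[P3]
t=49-50: P3@Q2 runs 1, rem=0, completes. Q0=[] Q1=[] Q2=[]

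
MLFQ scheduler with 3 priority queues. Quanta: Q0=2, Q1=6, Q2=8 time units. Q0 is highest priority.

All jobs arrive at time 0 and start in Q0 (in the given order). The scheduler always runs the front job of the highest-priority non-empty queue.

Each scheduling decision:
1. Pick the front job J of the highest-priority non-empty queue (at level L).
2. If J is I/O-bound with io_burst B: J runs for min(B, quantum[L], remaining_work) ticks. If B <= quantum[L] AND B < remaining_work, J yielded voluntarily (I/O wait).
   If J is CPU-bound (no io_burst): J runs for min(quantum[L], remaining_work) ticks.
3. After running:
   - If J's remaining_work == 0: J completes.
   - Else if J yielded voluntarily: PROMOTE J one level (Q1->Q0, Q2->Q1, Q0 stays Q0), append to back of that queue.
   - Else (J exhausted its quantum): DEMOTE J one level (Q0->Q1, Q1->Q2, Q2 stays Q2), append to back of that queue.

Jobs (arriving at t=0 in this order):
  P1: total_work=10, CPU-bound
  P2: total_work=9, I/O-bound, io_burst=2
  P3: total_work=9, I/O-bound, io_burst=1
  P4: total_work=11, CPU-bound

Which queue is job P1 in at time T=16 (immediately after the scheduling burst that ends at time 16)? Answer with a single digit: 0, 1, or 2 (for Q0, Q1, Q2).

t=0-2: P1@Q0 runs 2, rem=8, quantum used, demote→Q1. Q0=[P2,P3,P4] Q1=[P1] Q2=[]
t=2-4: P2@Q0 runs 2, rem=7, I/O yield, promote→Q0. Q0=[P3,P4,P2] Q1=[P1] Q2=[]
t=4-5: P3@Q0 runs 1, rem=8, I/O yield, promote→Q0. Q0=[P4,P2,P3] Q1=[P1] Q2=[]
t=5-7: P4@Q0 runs 2, rem=9, quantum used, demote→Q1. Q0=[P2,P3] Q1=[P1,P4] Q2=[]
t=7-9: P2@Q0 runs 2, rem=5, I/O yield, promote→Q0. Q0=[P3,P2] Q1=[P1,P4] Q2=[]
t=9-10: P3@Q0 runs 1, rem=7, I/O yield, promote→Q0. Q0=[P2,P3] Q1=[P1,P4] Q2=[]
t=10-12: P2@Q0 runs 2, rem=3, I/O yield, promote→Q0. Q0=[P3,P2] Q1=[P1,P4] Q2=[]
t=12-13: P3@Q0 runs 1, rem=6, I/O yield, promote→Q0. Q0=[P2,P3] Q1=[P1,P4] Q2=[]
t=13-15: P2@Q0 runs 2, rem=1, I/O yield, promote→Q0. Q0=[P3,P2] Q1=[P1,P4] Q2=[]
t=15-16: P3@Q0 runs 1, rem=5, I/O yield, promote→Q0. Q0=[P2,P3] Q1=[P1,P4] Q2=[]
t=16-17: P2@Q0 runs 1, rem=0, completes. Q0=[P3] Q1=[P1,P4] Q2=[]
t=17-18: P3@Q0 runs 1, rem=4, I/O yield, promote→Q0. Q0=[P3] Q1=[P1,P4] Q2=[]
t=18-19: P3@Q0 runs 1, rem=3, I/O yield, promote→Q0. Q0=[P3] Q1=[P1,P4] Q2=[]
t=19-20: P3@Q0 runs 1, rem=2, I/O yield, promote→Q0. Q0=[P3] Q1=[P1,P4] Q2=[]
t=20-21: P3@Q0 runs 1, rem=1, I/O yield, promote→Q0. Q0=[P3] Q1=[P1,P4] Q2=[]
t=21-22: P3@Q0 runs 1, rem=0, completes. Q0=[] Q1=[P1,P4] Q2=[]
t=22-28: P1@Q1 runs 6, rem=2, quantum used, demote→Q2. Q0=[] Q1=[P4] Q2=[P1]
t=28-34: P4@Q1 runs 6, rem=3, quantum used, demote→Q2. Q0=[] Q1=[] Q2=[P1,P4]
t=34-36: P1@Q2 runs 2, rem=0, completes. Q0=[] Q1=[] Q2=[P4]
t=36-39: P4@Q2 runs 3, rem=0, completes. Q0=[] Q1=[] Q2=[]

Answer: 1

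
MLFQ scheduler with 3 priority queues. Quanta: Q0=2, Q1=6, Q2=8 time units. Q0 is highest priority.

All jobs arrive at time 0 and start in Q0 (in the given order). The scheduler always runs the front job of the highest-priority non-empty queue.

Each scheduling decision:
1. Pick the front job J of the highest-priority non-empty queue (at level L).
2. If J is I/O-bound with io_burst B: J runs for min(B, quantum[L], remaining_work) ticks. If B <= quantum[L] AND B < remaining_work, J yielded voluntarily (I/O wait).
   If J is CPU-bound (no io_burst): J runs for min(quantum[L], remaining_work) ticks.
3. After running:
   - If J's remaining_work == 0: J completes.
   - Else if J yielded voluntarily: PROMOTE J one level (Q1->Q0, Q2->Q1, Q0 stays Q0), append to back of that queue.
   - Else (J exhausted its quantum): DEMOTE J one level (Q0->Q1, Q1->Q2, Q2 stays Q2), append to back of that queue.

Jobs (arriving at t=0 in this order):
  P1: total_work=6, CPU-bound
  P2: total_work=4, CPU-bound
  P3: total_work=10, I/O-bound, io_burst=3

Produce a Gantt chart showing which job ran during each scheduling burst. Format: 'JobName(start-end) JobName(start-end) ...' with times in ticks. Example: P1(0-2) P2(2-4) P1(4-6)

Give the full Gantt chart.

Answer: P1(0-2) P2(2-4) P3(4-6) P1(6-10) P2(10-12) P3(12-15) P3(15-17) P3(17-20)

Derivation:
t=0-2: P1@Q0 runs 2, rem=4, quantum used, demote→Q1. Q0=[P2,P3] Q1=[P1] Q2=[]
t=2-4: P2@Q0 runs 2, rem=2, quantum used, demote→Q1. Q0=[P3] Q1=[P1,P2] Q2=[]
t=4-6: P3@Q0 runs 2, rem=8, quantum used, demote→Q1. Q0=[] Q1=[P1,P2,P3] Q2=[]
t=6-10: P1@Q1 runs 4, rem=0, completes. Q0=[] Q1=[P2,P3] Q2=[]
t=10-12: P2@Q1 runs 2, rem=0, completes. Q0=[] Q1=[P3] Q2=[]
t=12-15: P3@Q1 runs 3, rem=5, I/O yield, promote→Q0. Q0=[P3] Q1=[] Q2=[]
t=15-17: P3@Q0 runs 2, rem=3, quantum used, demote→Q1. Q0=[] Q1=[P3] Q2=[]
t=17-20: P3@Q1 runs 3, rem=0, completes. Q0=[] Q1=[] Q2=[]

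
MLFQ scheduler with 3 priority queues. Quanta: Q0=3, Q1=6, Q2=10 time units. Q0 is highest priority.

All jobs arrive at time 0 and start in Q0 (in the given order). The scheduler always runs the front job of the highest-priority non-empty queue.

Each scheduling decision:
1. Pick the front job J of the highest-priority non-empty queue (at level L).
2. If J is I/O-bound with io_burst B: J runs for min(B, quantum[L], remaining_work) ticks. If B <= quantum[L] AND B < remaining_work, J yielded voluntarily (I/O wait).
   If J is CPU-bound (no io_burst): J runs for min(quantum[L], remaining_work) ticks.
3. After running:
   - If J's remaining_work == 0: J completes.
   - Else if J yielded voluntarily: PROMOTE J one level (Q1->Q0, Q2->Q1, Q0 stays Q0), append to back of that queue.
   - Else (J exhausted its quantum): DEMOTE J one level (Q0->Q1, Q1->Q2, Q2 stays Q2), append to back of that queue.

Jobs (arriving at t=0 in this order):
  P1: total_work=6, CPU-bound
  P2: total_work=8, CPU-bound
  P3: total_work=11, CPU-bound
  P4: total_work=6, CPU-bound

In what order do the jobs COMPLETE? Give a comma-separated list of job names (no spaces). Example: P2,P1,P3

t=0-3: P1@Q0 runs 3, rem=3, quantum used, demote→Q1. Q0=[P2,P3,P4] Q1=[P1] Q2=[]
t=3-6: P2@Q0 runs 3, rem=5, quantum used, demote→Q1. Q0=[P3,P4] Q1=[P1,P2] Q2=[]
t=6-9: P3@Q0 runs 3, rem=8, quantum used, demote→Q1. Q0=[P4] Q1=[P1,P2,P3] Q2=[]
t=9-12: P4@Q0 runs 3, rem=3, quantum used, demote→Q1. Q0=[] Q1=[P1,P2,P3,P4] Q2=[]
t=12-15: P1@Q1 runs 3, rem=0, completes. Q0=[] Q1=[P2,P3,P4] Q2=[]
t=15-20: P2@Q1 runs 5, rem=0, completes. Q0=[] Q1=[P3,P4] Q2=[]
t=20-26: P3@Q1 runs 6, rem=2, quantum used, demote→Q2. Q0=[] Q1=[P4] Q2=[P3]
t=26-29: P4@Q1 runs 3, rem=0, completes. Q0=[] Q1=[] Q2=[P3]
t=29-31: P3@Q2 runs 2, rem=0, completes. Q0=[] Q1=[] Q2=[]

Answer: P1,P2,P4,P3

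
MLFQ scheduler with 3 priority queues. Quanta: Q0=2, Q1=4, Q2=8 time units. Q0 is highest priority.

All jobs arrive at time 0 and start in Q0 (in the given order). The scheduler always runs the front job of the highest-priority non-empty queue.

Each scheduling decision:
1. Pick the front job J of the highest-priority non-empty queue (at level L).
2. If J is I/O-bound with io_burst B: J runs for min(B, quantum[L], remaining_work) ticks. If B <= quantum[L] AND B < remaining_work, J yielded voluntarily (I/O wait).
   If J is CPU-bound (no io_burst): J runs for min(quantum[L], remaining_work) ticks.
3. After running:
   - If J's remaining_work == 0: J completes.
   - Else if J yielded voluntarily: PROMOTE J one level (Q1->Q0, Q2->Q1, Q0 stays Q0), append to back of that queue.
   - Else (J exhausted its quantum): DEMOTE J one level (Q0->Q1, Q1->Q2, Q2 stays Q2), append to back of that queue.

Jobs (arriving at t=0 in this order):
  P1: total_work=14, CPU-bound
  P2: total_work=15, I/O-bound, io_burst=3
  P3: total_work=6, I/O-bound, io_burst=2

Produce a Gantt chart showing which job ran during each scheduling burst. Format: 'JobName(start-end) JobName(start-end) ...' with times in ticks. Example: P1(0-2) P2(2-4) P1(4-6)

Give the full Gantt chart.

Answer: P1(0-2) P2(2-4) P3(4-6) P3(6-8) P3(8-10) P1(10-14) P2(14-17) P2(17-19) P2(19-22) P2(22-24) P2(24-27) P1(27-35)

Derivation:
t=0-2: P1@Q0 runs 2, rem=12, quantum used, demote→Q1. Q0=[P2,P3] Q1=[P1] Q2=[]
t=2-4: P2@Q0 runs 2, rem=13, quantum used, demote→Q1. Q0=[P3] Q1=[P1,P2] Q2=[]
t=4-6: P3@Q0 runs 2, rem=4, I/O yield, promote→Q0. Q0=[P3] Q1=[P1,P2] Q2=[]
t=6-8: P3@Q0 runs 2, rem=2, I/O yield, promote→Q0. Q0=[P3] Q1=[P1,P2] Q2=[]
t=8-10: P3@Q0 runs 2, rem=0, completes. Q0=[] Q1=[P1,P2] Q2=[]
t=10-14: P1@Q1 runs 4, rem=8, quantum used, demote→Q2. Q0=[] Q1=[P2] Q2=[P1]
t=14-17: P2@Q1 runs 3, rem=10, I/O yield, promote→Q0. Q0=[P2] Q1=[] Q2=[P1]
t=17-19: P2@Q0 runs 2, rem=8, quantum used, demote→Q1. Q0=[] Q1=[P2] Q2=[P1]
t=19-22: P2@Q1 runs 3, rem=5, I/O yield, promote→Q0. Q0=[P2] Q1=[] Q2=[P1]
t=22-24: P2@Q0 runs 2, rem=3, quantum used, demote→Q1. Q0=[] Q1=[P2] Q2=[P1]
t=24-27: P2@Q1 runs 3, rem=0, completes. Q0=[] Q1=[] Q2=[P1]
t=27-35: P1@Q2 runs 8, rem=0, completes. Q0=[] Q1=[] Q2=[]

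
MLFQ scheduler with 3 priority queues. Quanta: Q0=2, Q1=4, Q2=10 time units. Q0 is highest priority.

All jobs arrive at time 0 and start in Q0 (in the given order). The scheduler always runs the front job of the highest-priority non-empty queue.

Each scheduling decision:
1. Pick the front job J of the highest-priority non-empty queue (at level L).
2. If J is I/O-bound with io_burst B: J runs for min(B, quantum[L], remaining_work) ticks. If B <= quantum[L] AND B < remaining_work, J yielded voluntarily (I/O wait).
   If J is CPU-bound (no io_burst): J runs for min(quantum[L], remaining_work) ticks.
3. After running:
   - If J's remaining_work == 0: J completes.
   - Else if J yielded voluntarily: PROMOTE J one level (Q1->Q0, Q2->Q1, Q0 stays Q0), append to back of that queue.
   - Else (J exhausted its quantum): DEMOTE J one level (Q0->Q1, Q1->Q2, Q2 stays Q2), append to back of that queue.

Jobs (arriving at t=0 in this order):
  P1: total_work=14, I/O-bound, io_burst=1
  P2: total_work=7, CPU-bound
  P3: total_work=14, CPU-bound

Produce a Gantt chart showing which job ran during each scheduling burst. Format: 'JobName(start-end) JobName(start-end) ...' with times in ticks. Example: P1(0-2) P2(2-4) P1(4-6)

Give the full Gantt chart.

t=0-1: P1@Q0 runs 1, rem=13, I/O yield, promote→Q0. Q0=[P2,P3,P1] Q1=[] Q2=[]
t=1-3: P2@Q0 runs 2, rem=5, quantum used, demote→Q1. Q0=[P3,P1] Q1=[P2] Q2=[]
t=3-5: P3@Q0 runs 2, rem=12, quantum used, demote→Q1. Q0=[P1] Q1=[P2,P3] Q2=[]
t=5-6: P1@Q0 runs 1, rem=12, I/O yield, promote→Q0. Q0=[P1] Q1=[P2,P3] Q2=[]
t=6-7: P1@Q0 runs 1, rem=11, I/O yield, promote→Q0. Q0=[P1] Q1=[P2,P3] Q2=[]
t=7-8: P1@Q0 runs 1, rem=10, I/O yield, promote→Q0. Q0=[P1] Q1=[P2,P3] Q2=[]
t=8-9: P1@Q0 runs 1, rem=9, I/O yield, promote→Q0. Q0=[P1] Q1=[P2,P3] Q2=[]
t=9-10: P1@Q0 runs 1, rem=8, I/O yield, promote→Q0. Q0=[P1] Q1=[P2,P3] Q2=[]
t=10-11: P1@Q0 runs 1, rem=7, I/O yield, promote→Q0. Q0=[P1] Q1=[P2,P3] Q2=[]
t=11-12: P1@Q0 runs 1, rem=6, I/O yield, promote→Q0. Q0=[P1] Q1=[P2,P3] Q2=[]
t=12-13: P1@Q0 runs 1, rem=5, I/O yield, promote→Q0. Q0=[P1] Q1=[P2,P3] Q2=[]
t=13-14: P1@Q0 runs 1, rem=4, I/O yield, promote→Q0. Q0=[P1] Q1=[P2,P3] Q2=[]
t=14-15: P1@Q0 runs 1, rem=3, I/O yield, promote→Q0. Q0=[P1] Q1=[P2,P3] Q2=[]
t=15-16: P1@Q0 runs 1, rem=2, I/O yield, promote→Q0. Q0=[P1] Q1=[P2,P3] Q2=[]
t=16-17: P1@Q0 runs 1, rem=1, I/O yield, promote→Q0. Q0=[P1] Q1=[P2,P3] Q2=[]
t=17-18: P1@Q0 runs 1, rem=0, completes. Q0=[] Q1=[P2,P3] Q2=[]
t=18-22: P2@Q1 runs 4, rem=1, quantum used, demote→Q2. Q0=[] Q1=[P3] Q2=[P2]
t=22-26: P3@Q1 runs 4, rem=8, quantum used, demote→Q2. Q0=[] Q1=[] Q2=[P2,P3]
t=26-27: P2@Q2 runs 1, rem=0, completes. Q0=[] Q1=[] Q2=[P3]
t=27-35: P3@Q2 runs 8, rem=0, completes. Q0=[] Q1=[] Q2=[]

Answer: P1(0-1) P2(1-3) P3(3-5) P1(5-6) P1(6-7) P1(7-8) P1(8-9) P1(9-10) P1(10-11) P1(11-12) P1(12-13) P1(13-14) P1(14-15) P1(15-16) P1(16-17) P1(17-18) P2(18-22) P3(22-26) P2(26-27) P3(27-35)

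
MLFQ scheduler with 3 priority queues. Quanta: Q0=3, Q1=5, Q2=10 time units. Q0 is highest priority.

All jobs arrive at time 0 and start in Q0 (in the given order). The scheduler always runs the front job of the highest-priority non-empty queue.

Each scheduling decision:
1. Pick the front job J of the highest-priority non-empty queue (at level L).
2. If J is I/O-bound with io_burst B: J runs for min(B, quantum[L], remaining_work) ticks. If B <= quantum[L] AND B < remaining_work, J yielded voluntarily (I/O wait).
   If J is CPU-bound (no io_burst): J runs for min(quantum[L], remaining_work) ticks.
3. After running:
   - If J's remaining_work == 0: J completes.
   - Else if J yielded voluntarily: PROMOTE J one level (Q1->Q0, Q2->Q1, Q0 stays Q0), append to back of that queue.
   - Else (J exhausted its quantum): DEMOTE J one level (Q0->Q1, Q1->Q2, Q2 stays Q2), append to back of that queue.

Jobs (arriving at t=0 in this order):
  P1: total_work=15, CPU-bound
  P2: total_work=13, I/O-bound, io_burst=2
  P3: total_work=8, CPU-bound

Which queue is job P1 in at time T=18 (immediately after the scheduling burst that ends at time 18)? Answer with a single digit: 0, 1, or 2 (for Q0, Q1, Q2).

Answer: 1

Derivation:
t=0-3: P1@Q0 runs 3, rem=12, quantum used, demote→Q1. Q0=[P2,P3] Q1=[P1] Q2=[]
t=3-5: P2@Q0 runs 2, rem=11, I/O yield, promote→Q0. Q0=[P3,P2] Q1=[P1] Q2=[]
t=5-8: P3@Q0 runs 3, rem=5, quantum used, demote→Q1. Q0=[P2] Q1=[P1,P3] Q2=[]
t=8-10: P2@Q0 runs 2, rem=9, I/O yield, promote→Q0. Q0=[P2] Q1=[P1,P3] Q2=[]
t=10-12: P2@Q0 runs 2, rem=7, I/O yield, promote→Q0. Q0=[P2] Q1=[P1,P3] Q2=[]
t=12-14: P2@Q0 runs 2, rem=5, I/O yield, promote→Q0. Q0=[P2] Q1=[P1,P3] Q2=[]
t=14-16: P2@Q0 runs 2, rem=3, I/O yield, promote→Q0. Q0=[P2] Q1=[P1,P3] Q2=[]
t=16-18: P2@Q0 runs 2, rem=1, I/O yield, promote→Q0. Q0=[P2] Q1=[P1,P3] Q2=[]
t=18-19: P2@Q0 runs 1, rem=0, completes. Q0=[] Q1=[P1,P3] Q2=[]
t=19-24: P1@Q1 runs 5, rem=7, quantum used, demote→Q2. Q0=[] Q1=[P3] Q2=[P1]
t=24-29: P3@Q1 runs 5, rem=0, completes. Q0=[] Q1=[] Q2=[P1]
t=29-36: P1@Q2 runs 7, rem=0, completes. Q0=[] Q1=[] Q2=[]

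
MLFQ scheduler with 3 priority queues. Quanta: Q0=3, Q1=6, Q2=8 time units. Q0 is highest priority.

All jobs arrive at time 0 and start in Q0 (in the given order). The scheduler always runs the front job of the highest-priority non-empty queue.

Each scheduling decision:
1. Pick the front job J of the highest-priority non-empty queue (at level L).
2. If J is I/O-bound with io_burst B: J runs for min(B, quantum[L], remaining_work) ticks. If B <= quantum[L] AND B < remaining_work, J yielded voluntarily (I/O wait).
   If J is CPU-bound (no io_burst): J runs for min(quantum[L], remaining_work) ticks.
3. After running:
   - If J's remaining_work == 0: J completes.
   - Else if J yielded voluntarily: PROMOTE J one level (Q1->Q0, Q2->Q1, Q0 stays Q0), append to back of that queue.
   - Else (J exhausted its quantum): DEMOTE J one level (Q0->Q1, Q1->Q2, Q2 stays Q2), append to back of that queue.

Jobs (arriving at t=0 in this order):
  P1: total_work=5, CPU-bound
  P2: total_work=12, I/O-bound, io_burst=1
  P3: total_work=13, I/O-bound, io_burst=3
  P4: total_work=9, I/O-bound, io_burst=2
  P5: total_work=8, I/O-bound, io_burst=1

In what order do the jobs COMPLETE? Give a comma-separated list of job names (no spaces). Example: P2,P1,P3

Answer: P3,P4,P5,P2,P1

Derivation:
t=0-3: P1@Q0 runs 3, rem=2, quantum used, demote→Q1. Q0=[P2,P3,P4,P5] Q1=[P1] Q2=[]
t=3-4: P2@Q0 runs 1, rem=11, I/O yield, promote→Q0. Q0=[P3,P4,P5,P2] Q1=[P1] Q2=[]
t=4-7: P3@Q0 runs 3, rem=10, I/O yield, promote→Q0. Q0=[P4,P5,P2,P3] Q1=[P1] Q2=[]
t=7-9: P4@Q0 runs 2, rem=7, I/O yield, promote→Q0. Q0=[P5,P2,P3,P4] Q1=[P1] Q2=[]
t=9-10: P5@Q0 runs 1, rem=7, I/O yield, promote→Q0. Q0=[P2,P3,P4,P5] Q1=[P1] Q2=[]
t=10-11: P2@Q0 runs 1, rem=10, I/O yield, promote→Q0. Q0=[P3,P4,P5,P2] Q1=[P1] Q2=[]
t=11-14: P3@Q0 runs 3, rem=7, I/O yield, promote→Q0. Q0=[P4,P5,P2,P3] Q1=[P1] Q2=[]
t=14-16: P4@Q0 runs 2, rem=5, I/O yield, promote→Q0. Q0=[P5,P2,P3,P4] Q1=[P1] Q2=[]
t=16-17: P5@Q0 runs 1, rem=6, I/O yield, promote→Q0. Q0=[P2,P3,P4,P5] Q1=[P1] Q2=[]
t=17-18: P2@Q0 runs 1, rem=9, I/O yield, promote→Q0. Q0=[P3,P4,P5,P2] Q1=[P1] Q2=[]
t=18-21: P3@Q0 runs 3, rem=4, I/O yield, promote→Q0. Q0=[P4,P5,P2,P3] Q1=[P1] Q2=[]
t=21-23: P4@Q0 runs 2, rem=3, I/O yield, promote→Q0. Q0=[P5,P2,P3,P4] Q1=[P1] Q2=[]
t=23-24: P5@Q0 runs 1, rem=5, I/O yield, promote→Q0. Q0=[P2,P3,P4,P5] Q1=[P1] Q2=[]
t=24-25: P2@Q0 runs 1, rem=8, I/O yield, promote→Q0. Q0=[P3,P4,P5,P2] Q1=[P1] Q2=[]
t=25-28: P3@Q0 runs 3, rem=1, I/O yield, promote→Q0. Q0=[P4,P5,P2,P3] Q1=[P1] Q2=[]
t=28-30: P4@Q0 runs 2, rem=1, I/O yield, promote→Q0. Q0=[P5,P2,P3,P4] Q1=[P1] Q2=[]
t=30-31: P5@Q0 runs 1, rem=4, I/O yield, promote→Q0. Q0=[P2,P3,P4,P5] Q1=[P1] Q2=[]
t=31-32: P2@Q0 runs 1, rem=7, I/O yield, promote→Q0. Q0=[P3,P4,P5,P2] Q1=[P1] Q2=[]
t=32-33: P3@Q0 runs 1, rem=0, completes. Q0=[P4,P5,P2] Q1=[P1] Q2=[]
t=33-34: P4@Q0 runs 1, rem=0, completes. Q0=[P5,P2] Q1=[P1] Q2=[]
t=34-35: P5@Q0 runs 1, rem=3, I/O yield, promote→Q0. Q0=[P2,P5] Q1=[P1] Q2=[]
t=35-36: P2@Q0 runs 1, rem=6, I/O yield, promote→Q0. Q0=[P5,P2] Q1=[P1] Q2=[]
t=36-37: P5@Q0 runs 1, rem=2, I/O yield, promote→Q0. Q0=[P2,P5] Q1=[P1] Q2=[]
t=37-38: P2@Q0 runs 1, rem=5, I/O yield, promote→Q0. Q0=[P5,P2] Q1=[P1] Q2=[]
t=38-39: P5@Q0 runs 1, rem=1, I/O yield, promote→Q0. Q0=[P2,P5] Q1=[P1] Q2=[]
t=39-40: P2@Q0 runs 1, rem=4, I/O yield, promote→Q0. Q0=[P5,P2] Q1=[P1] Q2=[]
t=40-41: P5@Q0 runs 1, rem=0, completes. Q0=[P2] Q1=[P1] Q2=[]
t=41-42: P2@Q0 runs 1, rem=3, I/O yield, promote→Q0. Q0=[P2] Q1=[P1] Q2=[]
t=42-43: P2@Q0 runs 1, rem=2, I/O yield, promote→Q0. Q0=[P2] Q1=[P1] Q2=[]
t=43-44: P2@Q0 runs 1, rem=1, I/O yield, promote→Q0. Q0=[P2] Q1=[P1] Q2=[]
t=44-45: P2@Q0 runs 1, rem=0, completes. Q0=[] Q1=[P1] Q2=[]
t=45-47: P1@Q1 runs 2, rem=0, completes. Q0=[] Q1=[] Q2=[]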